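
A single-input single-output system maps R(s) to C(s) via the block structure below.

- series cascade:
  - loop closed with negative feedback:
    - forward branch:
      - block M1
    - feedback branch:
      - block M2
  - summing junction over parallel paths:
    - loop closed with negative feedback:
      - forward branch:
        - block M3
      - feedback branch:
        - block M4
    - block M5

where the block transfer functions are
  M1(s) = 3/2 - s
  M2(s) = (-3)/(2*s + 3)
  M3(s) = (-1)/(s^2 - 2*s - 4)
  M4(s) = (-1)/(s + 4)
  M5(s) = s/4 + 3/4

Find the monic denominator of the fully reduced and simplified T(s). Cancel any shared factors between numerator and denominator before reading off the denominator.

The answer is s^4 + 17*s^3/10 - 63*s^2/5 - 57*s/5 + 9/2.

Reasoning:
Step 1: close the feedback loop around M1, M2; result (9 - 4*s^2)/(10*s - 3)
Step 2: collapse the loop (M3 forward, M4 return); result (-s - 4)/(s^3 + 2*s^2 - 12*s - 15)
Step 3: combine [M3/(1+M3*M4)], M5 in parallel; result (s^4 + 5*s^3 - 6*s^2 - 55*s - 61)/(4*s^3 + 8*s^2 - 48*s - 60)
Step 4: series reduction of [M1/(1+M1*M2)], ([M3/(1+M3*M4)]+M5); result (-4*s^6 - 20*s^5 + 33*s^4 + 265*s^3 + 190*s^2 - 495*s - 549)/(40*s^4 + 68*s^3 - 504*s^2 - 456*s + 180)
T(s) is the step-4 result (common factors already cancelled). Leading coefficient of the denominator: 40. Divide through by 40 for the monic polynomial.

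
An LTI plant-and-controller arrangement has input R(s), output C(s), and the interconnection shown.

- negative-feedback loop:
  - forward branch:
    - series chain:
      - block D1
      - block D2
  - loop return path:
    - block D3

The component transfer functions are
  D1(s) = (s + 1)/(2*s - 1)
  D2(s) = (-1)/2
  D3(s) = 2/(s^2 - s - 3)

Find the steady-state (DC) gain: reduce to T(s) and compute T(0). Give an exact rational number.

The answer is 3/4.

Reasoning:
Step 1 - cascade D1, D2; result (-s - 1)/(4*s - 2)
Step 2 - close the feedback loop around (D1*D2), D3; result (-s^3 + 4*s + 3)/(4*s^3 - 6*s^2 - 12*s + 4)
The step-2 result is T(s). Setting s = 0: T(0) = 3/4.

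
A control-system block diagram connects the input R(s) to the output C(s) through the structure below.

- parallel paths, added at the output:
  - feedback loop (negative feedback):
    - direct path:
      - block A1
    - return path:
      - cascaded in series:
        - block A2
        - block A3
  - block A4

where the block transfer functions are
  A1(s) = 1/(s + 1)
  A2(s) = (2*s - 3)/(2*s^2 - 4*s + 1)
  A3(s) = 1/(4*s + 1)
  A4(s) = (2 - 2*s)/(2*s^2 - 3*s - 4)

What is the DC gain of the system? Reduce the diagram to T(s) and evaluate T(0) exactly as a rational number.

First reduce the diagram to T(s).

(1) cascade A2, A3 -> (2*s - 3)/(8*s^3 - 14*s^2 + 1)
(2) reduce the feedback loop with forward A1 and return (A2*A3) -> (8*s^3 - 14*s^2 + 1)/(8*s^4 - 6*s^3 - 14*s^2 + 3*s - 2)
(3) sum the parallel branches [A1/(1+A1*(A2*A3))], A4 -> (-24*s^4 + 26*s^3 + 24*s^2 + 7*s - 8)/(16*s^6 - 36*s^5 - 42*s^4 + 72*s^3 + 43*s^2 - 6*s + 8)
That last expression is T(s); at s = 0 only the constant terms survive, so T(0) = -8/8 = -1.

Answer: -1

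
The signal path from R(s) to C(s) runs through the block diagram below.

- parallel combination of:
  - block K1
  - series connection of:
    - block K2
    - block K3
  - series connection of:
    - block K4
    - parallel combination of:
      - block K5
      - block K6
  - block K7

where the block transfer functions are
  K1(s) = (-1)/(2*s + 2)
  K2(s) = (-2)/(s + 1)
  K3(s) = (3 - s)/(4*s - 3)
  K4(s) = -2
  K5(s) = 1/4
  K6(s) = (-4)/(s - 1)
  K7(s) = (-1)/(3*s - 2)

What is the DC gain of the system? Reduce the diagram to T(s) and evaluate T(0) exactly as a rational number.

Step 1. reduce the series chain K2, K3 = (2*s - 6)/(4*s^2 + s - 3)
Step 2. combine K5, K6 in parallel = (s - 17)/(4*s - 4)
Step 3. series reduction of K4, (K5+K6) = (17 - s)/(2*s - 2)
Step 4. sum the parallel branches K1, (K2*K3), (K4*(K5+K6)), K7 = (-12*s^4 + 201*s^3 - 95*s^2 - 140*s + 78)/(24*s^4 - 34*s^3 - 12*s^2 + 34*s - 12)
That last expression is T(s); at s = 0 only the constant terms survive, so T(0) = 78/(-12) = -13/2.

Hence the answer: -13/2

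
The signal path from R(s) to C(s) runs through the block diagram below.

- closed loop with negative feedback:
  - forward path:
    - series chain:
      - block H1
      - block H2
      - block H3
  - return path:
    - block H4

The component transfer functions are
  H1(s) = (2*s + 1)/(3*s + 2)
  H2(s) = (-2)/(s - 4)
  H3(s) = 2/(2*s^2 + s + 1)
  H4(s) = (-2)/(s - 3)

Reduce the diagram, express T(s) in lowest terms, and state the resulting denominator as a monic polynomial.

The answer is s^5 - 35*s^4/6 + 14*s^3/3 + 17*s^2/2 + 31*s/3 + 16/3.

Reasoning:
[1] series reduction of H1, H2, H3; result (-8*s - 4)/(6*s^4 - 17*s^3 - 23*s^2 - 18*s - 8)
[2] feedback reduction of (H1*H2*H3), H4; result (-8*s^2 + 20*s + 12)/(6*s^5 - 35*s^4 + 28*s^3 + 51*s^2 + 62*s + 32)
That last expression is T(s), already simplified. Scaling its denominator by 1/6 (the reciprocal of the leading coefficient) yields the monic denominator.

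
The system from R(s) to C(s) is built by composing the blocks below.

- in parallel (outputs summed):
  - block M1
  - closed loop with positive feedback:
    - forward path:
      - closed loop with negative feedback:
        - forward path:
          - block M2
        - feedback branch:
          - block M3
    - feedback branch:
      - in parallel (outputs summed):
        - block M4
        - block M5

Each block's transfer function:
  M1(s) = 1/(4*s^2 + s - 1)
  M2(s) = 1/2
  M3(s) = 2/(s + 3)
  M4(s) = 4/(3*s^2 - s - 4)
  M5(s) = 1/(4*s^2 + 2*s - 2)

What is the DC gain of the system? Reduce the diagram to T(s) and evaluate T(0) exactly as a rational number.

Step 1. reduce the feedback loop with forward M2 and return M3; result (s + 3)/(2*s + 8)
Step 2. combine M4, M5 in parallel; result (19*s - 12)/(12*s^3 - 10*s^2 - 14*s + 8)
Step 3. collapse the loop ([M2/(1+M2*M3)] forward, (M4+M5) return); result (12*s^4 + 26*s^3 - 44*s^2 - 34*s + 24)/(24*s^4 + 76*s^3 - 127*s^2 - 141*s + 100)
Step 4. parallel reduction of M1, [[M2/(1+M2*M3)]/(1-[M2/(1+M2*M3)]*(M4+M5))]; result (48*s^6 + 116*s^5 - 138*s^4 - 130*s^3 - 21*s^2 - 83*s + 76)/(96*s^6 + 328*s^5 - 456*s^4 - 767*s^3 + 386*s^2 + 241*s - 100)
Evaluating the step-4 result (the overall T(s)) at s = 0 gives T(0) = 76/(-100) = -19/25.

Final answer: -19/25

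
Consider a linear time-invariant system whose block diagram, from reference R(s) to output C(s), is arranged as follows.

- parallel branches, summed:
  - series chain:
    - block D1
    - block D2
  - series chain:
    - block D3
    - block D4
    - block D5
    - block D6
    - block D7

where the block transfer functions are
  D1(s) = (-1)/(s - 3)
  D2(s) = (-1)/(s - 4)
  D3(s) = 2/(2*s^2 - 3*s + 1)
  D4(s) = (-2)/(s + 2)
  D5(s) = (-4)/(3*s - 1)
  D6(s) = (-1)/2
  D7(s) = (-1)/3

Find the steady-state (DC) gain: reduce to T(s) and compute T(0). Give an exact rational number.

Reducing step by step:

[1] reduce the series chain D1, D2 gives 1/(s^2 - 7*s + 12)
[2] combine D3, D4, D5, D6, D7 in series gives 8/(18*s^4 + 3*s^3 - 48*s^2 + 33*s - 6)
[3] parallel reduction of (D1*D2), (D3*D4*D5*D6*D7) gives (18*s^4 + 3*s^3 - 40*s^2 - 23*s + 90)/(18*s^6 - 123*s^5 + 147*s^4 + 405*s^3 - 813*s^2 + 438*s - 72)
That last expression is T(s); at s = 0 only the constant terms survive, so T(0) = 90/(-72) = -5/4.

Answer: -5/4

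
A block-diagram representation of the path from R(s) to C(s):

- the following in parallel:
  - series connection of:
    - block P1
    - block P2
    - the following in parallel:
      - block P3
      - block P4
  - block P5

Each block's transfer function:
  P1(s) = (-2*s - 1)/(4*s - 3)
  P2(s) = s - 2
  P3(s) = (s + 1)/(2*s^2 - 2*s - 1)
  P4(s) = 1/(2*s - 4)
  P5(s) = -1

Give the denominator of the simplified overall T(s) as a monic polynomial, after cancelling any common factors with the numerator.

[1] sum the parallel branches P3, P4 gives (4*s^2 - 4*s - 5)/(4*s^3 - 12*s^2 + 6*s + 4)
[2] multiply P1, P2, (P3+P4) (series) gives (-8*s^3 + 4*s^2 + 14*s + 5)/(16*s^3 - 28*s^2 + 4*s + 6)
[3] parallel reduction of (P1*P2*(P3+P4)), P5 gives (-24*s^3 + 32*s^2 + 10*s - 1)/(16*s^3 - 28*s^2 + 4*s + 6)
No further cancellation is possible in the step-3 result, so that is T(s). Its denominator becomes monic after dividing by the leading coefficient 16.

Final answer: s^3 - 7*s^2/4 + s/4 + 3/8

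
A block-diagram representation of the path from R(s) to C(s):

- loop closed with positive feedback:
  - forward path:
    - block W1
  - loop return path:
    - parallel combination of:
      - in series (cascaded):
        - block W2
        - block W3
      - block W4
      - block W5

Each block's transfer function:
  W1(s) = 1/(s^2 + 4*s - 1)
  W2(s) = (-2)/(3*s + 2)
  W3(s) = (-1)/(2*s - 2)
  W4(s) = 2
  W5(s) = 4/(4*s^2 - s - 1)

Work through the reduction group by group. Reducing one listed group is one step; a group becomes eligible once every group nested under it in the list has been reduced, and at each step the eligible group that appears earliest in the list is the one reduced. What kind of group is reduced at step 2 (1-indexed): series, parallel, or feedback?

Reducing step by step:

[1] multiply W2, W3 (series)
[2] combine (W2*W3), W4, W5 in parallel
[3] feedback reduction of W1, ((W2*W3)+W4+W5)
Step 2 collapses a parallel group.

Answer: parallel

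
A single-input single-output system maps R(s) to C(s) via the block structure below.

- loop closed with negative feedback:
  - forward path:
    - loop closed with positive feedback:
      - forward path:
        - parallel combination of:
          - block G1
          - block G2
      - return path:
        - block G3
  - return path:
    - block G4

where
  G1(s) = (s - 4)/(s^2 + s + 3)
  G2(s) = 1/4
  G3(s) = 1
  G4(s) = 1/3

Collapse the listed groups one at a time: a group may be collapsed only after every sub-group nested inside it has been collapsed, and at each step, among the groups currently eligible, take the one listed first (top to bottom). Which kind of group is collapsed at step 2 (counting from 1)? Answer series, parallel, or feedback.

1. sum the parallel branches G1, G2
2. collapse the loop ((G1+G2) forward, G3 return)
3. feedback reduction of [(G1+G2)/(1-(G1+G2)*G3)], G4
The group at step 2 is a feedback group.

Answer: feedback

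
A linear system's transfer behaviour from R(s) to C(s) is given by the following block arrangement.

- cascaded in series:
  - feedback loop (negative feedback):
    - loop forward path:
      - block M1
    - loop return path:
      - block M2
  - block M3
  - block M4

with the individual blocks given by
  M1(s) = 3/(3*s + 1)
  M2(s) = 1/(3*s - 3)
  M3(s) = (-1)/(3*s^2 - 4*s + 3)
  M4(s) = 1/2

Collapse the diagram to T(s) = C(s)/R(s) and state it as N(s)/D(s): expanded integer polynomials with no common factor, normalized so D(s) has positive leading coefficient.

Reducing step by step:

1. feedback reduction of M1, M2, giving (3*s - 3)/(3*s^2 - 2*s)
2. reduce the series chain [M1/(1+M1*M2)], M3, M4 - this is the overall T(s), already in the required normalized form

Answer: (3 - 3*s)/(18*s^4 - 36*s^3 + 34*s^2 - 12*s)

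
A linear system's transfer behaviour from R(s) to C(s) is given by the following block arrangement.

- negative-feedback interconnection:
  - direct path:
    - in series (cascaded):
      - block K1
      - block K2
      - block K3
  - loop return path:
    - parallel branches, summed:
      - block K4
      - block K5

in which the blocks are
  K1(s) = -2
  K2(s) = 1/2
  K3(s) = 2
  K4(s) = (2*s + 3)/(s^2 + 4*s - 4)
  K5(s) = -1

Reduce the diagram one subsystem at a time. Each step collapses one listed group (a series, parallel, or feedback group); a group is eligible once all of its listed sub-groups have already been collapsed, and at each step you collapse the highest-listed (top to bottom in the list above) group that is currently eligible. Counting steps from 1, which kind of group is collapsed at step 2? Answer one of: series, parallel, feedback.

1. series reduction of K1, K2, K3
2. sum the parallel branches K4, K5
3. reduce the feedback loop with forward (K1*K2*K3) and return (K4+K5)
Step 2 collapses a parallel group.

Final answer: parallel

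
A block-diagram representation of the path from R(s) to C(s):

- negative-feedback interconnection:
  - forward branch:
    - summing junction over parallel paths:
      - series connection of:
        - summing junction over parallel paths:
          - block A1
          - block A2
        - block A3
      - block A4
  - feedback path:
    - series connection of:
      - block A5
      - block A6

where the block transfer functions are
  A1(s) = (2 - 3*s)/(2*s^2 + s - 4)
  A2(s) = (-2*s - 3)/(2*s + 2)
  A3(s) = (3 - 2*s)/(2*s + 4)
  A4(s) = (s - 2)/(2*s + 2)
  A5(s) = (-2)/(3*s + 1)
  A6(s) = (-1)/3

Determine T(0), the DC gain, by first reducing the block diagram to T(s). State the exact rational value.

[1] parallel reduction of A1, A2 -> (-4*s^3 - 14*s^2 + 3*s + 16)/(4*s^3 + 6*s^2 - 6*s - 8)
[2] multiply (A1+A2), A3 (series) -> (8*s^4 + 16*s^3 - 48*s^2 - 23*s + 48)/(8*s^4 + 28*s^3 + 12*s^2 - 40*s - 32)
[3] parallel reduction of ((A1+A2)*A3), A4 -> (12*s^4 + 18*s^3 - 72*s^2 - 31*s + 80)/(8*s^4 + 28*s^3 + 12*s^2 - 40*s - 32)
[4] combine A5, A6 in series -> 2/(9*s + 3)
[5] close the feedback loop around (((A1+A2)*A3)+A4), (A5*A6) -> (108*s^5 + 198*s^4 - 594*s^3 - 495*s^2 + 627*s + 240)/(72*s^5 + 300*s^4 + 228*s^3 - 468*s^2 - 470*s + 64)
Evaluating the step-5 result (the overall T(s)) at s = 0 gives T(0) = 240/64 = 15/4.

Answer: 15/4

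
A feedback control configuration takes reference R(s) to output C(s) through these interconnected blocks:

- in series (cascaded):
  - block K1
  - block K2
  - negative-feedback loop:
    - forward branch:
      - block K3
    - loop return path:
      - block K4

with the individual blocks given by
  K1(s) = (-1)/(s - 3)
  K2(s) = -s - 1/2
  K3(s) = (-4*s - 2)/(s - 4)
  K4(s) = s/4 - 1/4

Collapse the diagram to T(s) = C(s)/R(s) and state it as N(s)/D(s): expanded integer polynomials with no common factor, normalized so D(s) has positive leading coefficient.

Answer: (8*s^2 + 8*s + 2)/(2*s^3 - 9*s^2 + 16*s - 21)

Working:
Step 1 - close the feedback loop around K3, K4 -> (8*s + 4)/(2*s^2 - 3*s + 7)
Step 2 - series reduction of K1, K2, [K3/(1+K3*K4)], which is the overall transfer function T(s) = C(s)/R(s) in lowest terms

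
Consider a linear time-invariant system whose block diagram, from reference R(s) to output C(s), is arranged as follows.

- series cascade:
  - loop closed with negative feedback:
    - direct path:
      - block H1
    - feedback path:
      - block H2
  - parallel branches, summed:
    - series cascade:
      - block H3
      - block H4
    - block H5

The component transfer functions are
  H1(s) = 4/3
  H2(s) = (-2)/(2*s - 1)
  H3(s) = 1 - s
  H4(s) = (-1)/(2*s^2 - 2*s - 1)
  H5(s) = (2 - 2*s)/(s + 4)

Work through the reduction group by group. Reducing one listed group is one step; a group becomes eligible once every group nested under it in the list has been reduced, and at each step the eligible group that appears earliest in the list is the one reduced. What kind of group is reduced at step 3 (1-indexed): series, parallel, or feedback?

1. close the feedback loop around H1, H2
2. combine H3, H4 in series
3. add (H3*H4), H5 (parallel)
4. multiply [H1/(1+H1*H2)], ((H3*H4)+H5) (series)
At step 3 the group reduced is parallel.

Therefore the answer is parallel.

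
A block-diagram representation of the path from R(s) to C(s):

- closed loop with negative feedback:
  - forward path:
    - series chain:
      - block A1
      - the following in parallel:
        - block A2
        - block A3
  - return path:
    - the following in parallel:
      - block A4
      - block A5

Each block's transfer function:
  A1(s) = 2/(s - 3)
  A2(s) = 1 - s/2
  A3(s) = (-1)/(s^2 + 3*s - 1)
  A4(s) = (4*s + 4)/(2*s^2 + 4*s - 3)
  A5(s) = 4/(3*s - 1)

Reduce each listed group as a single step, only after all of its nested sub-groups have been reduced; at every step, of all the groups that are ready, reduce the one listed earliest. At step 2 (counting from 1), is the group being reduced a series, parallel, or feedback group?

Answer: series

Working:
[1] sum the parallel branches A2, A3
[2] reduce the series chain A1, (A2+A3)
[3] sum the parallel branches A4, A5
[4] feedback reduction of (A1*(A2+A3)), (A4+A5)
At step 2 the group reduced is series.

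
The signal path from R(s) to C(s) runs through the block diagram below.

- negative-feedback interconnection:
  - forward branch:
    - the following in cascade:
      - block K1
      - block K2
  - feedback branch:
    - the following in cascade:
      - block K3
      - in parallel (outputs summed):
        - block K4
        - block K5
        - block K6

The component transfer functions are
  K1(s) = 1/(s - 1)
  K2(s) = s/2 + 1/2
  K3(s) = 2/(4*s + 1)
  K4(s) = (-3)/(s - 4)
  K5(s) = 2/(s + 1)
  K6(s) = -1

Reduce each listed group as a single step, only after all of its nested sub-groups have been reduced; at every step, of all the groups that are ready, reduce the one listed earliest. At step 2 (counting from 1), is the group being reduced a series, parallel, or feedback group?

1. series reduction of K1, K2
2. reduce the parallel group K4, K5, K6
3. cascade K3, (K4+K5+K6)
4. collapse the loop ((K1*K2) forward, (K3*(K4+K5+K6)) return)
The group at step 2 is a parallel group.

Hence the answer: parallel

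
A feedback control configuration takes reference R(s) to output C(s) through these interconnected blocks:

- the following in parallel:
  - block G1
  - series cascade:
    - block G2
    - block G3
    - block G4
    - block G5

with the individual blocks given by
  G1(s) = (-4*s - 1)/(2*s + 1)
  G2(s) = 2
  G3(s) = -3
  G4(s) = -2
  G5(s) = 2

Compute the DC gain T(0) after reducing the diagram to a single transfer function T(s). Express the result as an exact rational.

Reducing step by step:

[1] cascade G2, G3, G4, G5, giving 24
[2] reduce the parallel group G1, (G2*G3*G4*G5), giving (44*s + 23)/(2*s + 1)
DC gain: substitute s = 0 into T(s) from step 2: T(0) = 23/1 = 23.

Answer: 23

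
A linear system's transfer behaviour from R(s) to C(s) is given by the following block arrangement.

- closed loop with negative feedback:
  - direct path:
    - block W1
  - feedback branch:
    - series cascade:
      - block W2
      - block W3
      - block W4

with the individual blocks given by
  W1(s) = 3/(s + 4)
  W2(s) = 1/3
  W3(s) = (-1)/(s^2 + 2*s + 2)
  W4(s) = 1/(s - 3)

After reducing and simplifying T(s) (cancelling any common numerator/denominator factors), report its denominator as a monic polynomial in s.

[1] combine W2, W3, W4 in series; result (-1)/(3*s^3 - 3*s^2 - 12*s - 18)
[2] reduce the feedback loop with forward W1 and return (W2*W3*W4); result (3*s^3 - 3*s^2 - 12*s - 18)/(s^4 + 3*s^3 - 8*s^2 - 22*s - 25)
T(s) is the step-2 result (common factors already cancelled). Leading coefficient of the denominator: 1, so no rescaling is needed.

Answer: s^4 + 3*s^3 - 8*s^2 - 22*s - 25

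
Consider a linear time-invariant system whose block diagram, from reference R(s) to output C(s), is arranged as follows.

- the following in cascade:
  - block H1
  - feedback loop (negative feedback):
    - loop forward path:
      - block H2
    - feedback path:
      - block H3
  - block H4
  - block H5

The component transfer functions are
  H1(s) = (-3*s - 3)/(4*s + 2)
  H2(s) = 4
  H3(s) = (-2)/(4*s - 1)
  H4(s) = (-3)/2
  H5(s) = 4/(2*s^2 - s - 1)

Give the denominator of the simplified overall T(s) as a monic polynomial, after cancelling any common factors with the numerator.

Step 1. close the feedback loop around H2, H3: (16*s - 4)/(4*s - 9)
Step 2. cascade H1, [H2/(1+H2*H3)], H4, H5: (144*s^2 + 108*s - 36)/(16*s^4 - 36*s^3 - 12*s^2 + 23*s + 9)
Step 2 gives the fully reduced T(s), with no common factor left to cancel. The denominator's leading coefficient is 16, so divide each of its coefficients by 16 to get the monic form.

Hence the answer: s^4 - 9*s^3/4 - 3*s^2/4 + 23*s/16 + 9/16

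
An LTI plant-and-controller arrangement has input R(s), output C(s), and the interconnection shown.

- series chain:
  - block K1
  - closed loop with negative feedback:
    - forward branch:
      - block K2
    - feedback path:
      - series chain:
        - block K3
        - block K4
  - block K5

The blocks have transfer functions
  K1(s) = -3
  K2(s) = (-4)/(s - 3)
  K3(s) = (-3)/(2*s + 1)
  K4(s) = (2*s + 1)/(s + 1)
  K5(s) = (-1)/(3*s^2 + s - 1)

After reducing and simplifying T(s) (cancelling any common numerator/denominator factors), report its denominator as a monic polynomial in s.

(1) combine K3, K4 in series: (-3)/(s + 1)
(2) reduce the feedback loop with forward K2 and return (K3*K4): (-4*s - 4)/(s^2 - 2*s + 9)
(3) reduce the series chain K1, [K2/(1+K2*(K3*K4))], K5: (-12*s - 12)/(3*s^4 - 5*s^3 + 24*s^2 + 11*s - 9)
No further cancellation is possible in the step-3 result, so that is T(s). Its denominator becomes monic after dividing by the leading coefficient 3.

Hence the answer: s^4 - 5*s^3/3 + 8*s^2 + 11*s/3 - 3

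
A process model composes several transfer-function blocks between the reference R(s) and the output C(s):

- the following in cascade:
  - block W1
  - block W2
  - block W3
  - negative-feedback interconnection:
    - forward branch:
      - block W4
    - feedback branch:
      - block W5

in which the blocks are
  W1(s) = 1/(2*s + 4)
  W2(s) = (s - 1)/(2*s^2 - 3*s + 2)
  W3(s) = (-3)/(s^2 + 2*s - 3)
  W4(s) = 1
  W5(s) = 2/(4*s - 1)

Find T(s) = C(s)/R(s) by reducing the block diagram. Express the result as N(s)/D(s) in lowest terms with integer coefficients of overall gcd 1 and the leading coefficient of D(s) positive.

1. apply the feedback formula to W4, W5: (4*s - 1)/(4*s + 1)
2. reduce the series chain W1, W2, W3, [W4/(1+W4*W5)]: this yields T(s), and no further normalization is needed

Answer: (3 - 12*s)/(16*s^5 + 60*s^4 + 6*s^3 - 66*s^2 + 80*s + 24)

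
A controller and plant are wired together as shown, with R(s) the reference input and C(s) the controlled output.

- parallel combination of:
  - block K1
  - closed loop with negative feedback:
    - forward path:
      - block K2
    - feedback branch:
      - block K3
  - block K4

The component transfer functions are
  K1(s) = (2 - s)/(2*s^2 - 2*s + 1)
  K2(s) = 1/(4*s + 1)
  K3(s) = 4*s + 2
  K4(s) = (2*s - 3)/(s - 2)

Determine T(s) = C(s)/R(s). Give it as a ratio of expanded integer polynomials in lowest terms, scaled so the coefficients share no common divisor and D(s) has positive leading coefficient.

First reduce the diagram to T(s).

(1) reduce the feedback loop with forward K2 and return K3; result 1/(8*s + 3)
(2) combine K1, [K2/(1+K2*K3)], K4 in parallel: this yields T(s), and no further normalization is needed

Answer: (32*s^4 - 74*s^3 + 57*s^2 - 15*s - 23)/(16*s^4 - 42*s^3 + 22*s^2 - s - 6)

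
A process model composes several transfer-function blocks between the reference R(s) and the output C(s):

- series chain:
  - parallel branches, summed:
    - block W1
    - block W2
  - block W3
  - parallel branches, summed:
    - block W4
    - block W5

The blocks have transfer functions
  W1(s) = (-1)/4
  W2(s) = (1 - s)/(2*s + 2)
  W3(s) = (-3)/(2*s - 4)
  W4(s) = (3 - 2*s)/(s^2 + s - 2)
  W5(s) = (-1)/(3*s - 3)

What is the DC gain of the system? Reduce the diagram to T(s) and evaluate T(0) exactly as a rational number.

First reduce the diagram to T(s).

Step 1 - sum the parallel branches W1, W2 -> (1 - 3*s)/(4*s + 4)
Step 2 - reduce the parallel group W4, W5 -> (-7)/(3*s + 6)
Step 3 - combine (W1+W2), W3, (W4+W5) in series -> (7 - 21*s)/(8*s^3 + 8*s^2 - 32*s - 32)
Evaluating the step-3 result (the overall T(s)) at s = 0 gives T(0) = 7/(-32) = -7/32.

Answer: -7/32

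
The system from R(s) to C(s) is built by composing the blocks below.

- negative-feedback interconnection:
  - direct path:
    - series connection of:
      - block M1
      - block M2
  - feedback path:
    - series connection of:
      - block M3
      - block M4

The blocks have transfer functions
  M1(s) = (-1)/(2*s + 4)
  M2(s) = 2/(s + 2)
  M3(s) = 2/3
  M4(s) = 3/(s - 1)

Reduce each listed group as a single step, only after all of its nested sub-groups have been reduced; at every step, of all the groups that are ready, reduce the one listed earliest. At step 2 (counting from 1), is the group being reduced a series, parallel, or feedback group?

[1] multiply M1, M2 (series)
[2] combine M3, M4 in series
[3] reduce the feedback loop with forward (M1*M2) and return (M3*M4)
Step 2: series.

Final answer: series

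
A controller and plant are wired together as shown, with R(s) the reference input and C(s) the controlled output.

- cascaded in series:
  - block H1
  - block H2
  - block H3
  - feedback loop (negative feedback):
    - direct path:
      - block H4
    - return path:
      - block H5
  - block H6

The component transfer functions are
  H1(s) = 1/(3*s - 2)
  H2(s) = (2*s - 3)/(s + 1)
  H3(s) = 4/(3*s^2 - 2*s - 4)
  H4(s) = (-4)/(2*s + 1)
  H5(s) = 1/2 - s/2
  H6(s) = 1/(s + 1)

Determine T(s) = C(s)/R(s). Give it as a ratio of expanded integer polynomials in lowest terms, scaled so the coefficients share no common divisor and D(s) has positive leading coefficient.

First reduce the diagram to T(s).

Step 1. close the feedback loop around H4, H5 -> (-4)/(4*s - 1)
Step 2. reduce the series chain H1, H2, H3, [H4/(1+H4*H5)], H6; the result is T(s) itself (integer coefficients, no common factor, positive leading denominator coefficient)

Answer: (48 - 32*s)/(36*s^6 + 15*s^5 - 98*s^4 - 57*s^3 + 52*s^2 + 24*s - 8)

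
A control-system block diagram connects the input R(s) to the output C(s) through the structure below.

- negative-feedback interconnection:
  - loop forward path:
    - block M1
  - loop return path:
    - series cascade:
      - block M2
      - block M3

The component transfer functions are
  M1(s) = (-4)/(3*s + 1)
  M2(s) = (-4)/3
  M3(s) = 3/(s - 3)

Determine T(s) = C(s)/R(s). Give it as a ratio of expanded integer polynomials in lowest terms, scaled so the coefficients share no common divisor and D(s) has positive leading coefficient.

First reduce the diagram to T(s).

Step 1. series reduction of M2, M3 -> (-4)/(s - 3)
Step 2. collapse the loop (M1 forward, (M2*M3) return), giving the overall T(s)

Answer: (12 - 4*s)/(3*s^2 - 8*s + 13)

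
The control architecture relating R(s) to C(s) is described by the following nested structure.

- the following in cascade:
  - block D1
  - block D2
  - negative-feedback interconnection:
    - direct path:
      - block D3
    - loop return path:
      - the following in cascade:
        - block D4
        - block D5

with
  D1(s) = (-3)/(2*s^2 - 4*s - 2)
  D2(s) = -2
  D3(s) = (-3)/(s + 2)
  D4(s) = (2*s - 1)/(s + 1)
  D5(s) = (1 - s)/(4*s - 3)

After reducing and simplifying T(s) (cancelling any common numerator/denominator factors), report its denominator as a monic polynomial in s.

(1) series reduction of D4, D5 gives (-2*s^2 + 3*s - 1)/(4*s^2 + s - 3)
(2) collapse the loop (D3 forward, (D4*D5) return) gives (-12*s^2 - 3*s + 9)/(4*s^3 + 15*s^2 - 10*s - 3)
(3) combine D1, D2, [D3/(1+D3*(D4*D5))] in series gives (-36*s^2 - 9*s + 27)/(4*s^5 + 7*s^4 - 44*s^3 + 2*s^2 + 16*s + 3)
No further cancellation is possible in the step-3 result, so that is T(s). Its denominator becomes monic after dividing by the leading coefficient 4.

Final answer: s^5 + 7*s^4/4 - 11*s^3 + s^2/2 + 4*s + 3/4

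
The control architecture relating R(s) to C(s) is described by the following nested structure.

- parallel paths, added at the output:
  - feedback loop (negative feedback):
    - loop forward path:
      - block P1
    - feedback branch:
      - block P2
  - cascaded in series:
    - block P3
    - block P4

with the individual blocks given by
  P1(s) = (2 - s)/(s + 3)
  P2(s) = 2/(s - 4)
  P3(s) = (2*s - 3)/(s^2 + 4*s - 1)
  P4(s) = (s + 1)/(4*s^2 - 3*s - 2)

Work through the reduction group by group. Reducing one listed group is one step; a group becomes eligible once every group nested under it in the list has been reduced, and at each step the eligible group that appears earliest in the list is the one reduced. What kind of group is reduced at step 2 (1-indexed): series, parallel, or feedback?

Step 1: feedback reduction of P1, P2
Step 2: reduce the series chain P3, P4
Step 3: sum the parallel branches [P1/(1+P1*P2)], (P3*P4)
The group at step 2 is a series group.

Answer: series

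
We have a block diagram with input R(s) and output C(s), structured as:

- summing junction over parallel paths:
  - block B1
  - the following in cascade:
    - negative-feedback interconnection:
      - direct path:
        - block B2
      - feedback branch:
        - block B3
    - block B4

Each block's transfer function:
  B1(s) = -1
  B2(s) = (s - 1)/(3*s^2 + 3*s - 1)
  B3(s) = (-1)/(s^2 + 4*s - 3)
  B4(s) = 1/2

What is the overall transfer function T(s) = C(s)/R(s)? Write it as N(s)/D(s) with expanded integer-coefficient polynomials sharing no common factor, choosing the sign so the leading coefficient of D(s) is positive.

Answer: (-6*s^4 - 29*s^3 - s^2 + 21*s - 5)/(6*s^4 + 30*s^3 + 4*s^2 - 28*s + 8)

Working:
1. collapse the loop (B2 forward, B3 return): (s^3 + 3*s^2 - 7*s + 3)/(3*s^4 + 15*s^3 + 2*s^2 - 14*s + 4)
2. multiply [B2/(1+B2*B3)], B4 (series): (s^3 + 3*s^2 - 7*s + 3)/(6*s^4 + 30*s^3 + 4*s^2 - 28*s + 8)
3. sum the parallel branches B1, ([B2/(1+B2*B3)]*B4); the result is T(s) itself (integer coefficients, no common factor, positive leading denominator coefficient)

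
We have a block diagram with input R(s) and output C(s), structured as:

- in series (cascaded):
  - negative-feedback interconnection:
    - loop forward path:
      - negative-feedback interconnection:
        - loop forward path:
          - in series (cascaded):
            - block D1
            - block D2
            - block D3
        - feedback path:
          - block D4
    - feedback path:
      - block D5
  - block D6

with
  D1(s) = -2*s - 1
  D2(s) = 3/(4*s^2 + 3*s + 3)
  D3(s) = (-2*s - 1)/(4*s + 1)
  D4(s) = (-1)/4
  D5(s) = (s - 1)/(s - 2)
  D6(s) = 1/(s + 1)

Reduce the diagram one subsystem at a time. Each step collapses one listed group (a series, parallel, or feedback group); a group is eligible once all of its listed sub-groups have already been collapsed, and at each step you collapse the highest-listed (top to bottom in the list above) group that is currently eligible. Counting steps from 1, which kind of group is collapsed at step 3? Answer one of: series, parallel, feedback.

Reducing step by step:

(1) series reduction of D1, D2, D3
(2) collapse the loop ((D1*D2*D3) forward, D4 return)
(3) close the feedback loop around [(D1*D2*D3)/(1+(D1*D2*D3)*D4)], D5
(4) cascade [[(D1*D2*D3)/(1+(D1*D2*D3)*D4)]/(1+[(D1*D2*D3)/(1+(D1*D2*D3)*D4)]*D5)], D6
The group at step 3 is a feedback group.

Answer: feedback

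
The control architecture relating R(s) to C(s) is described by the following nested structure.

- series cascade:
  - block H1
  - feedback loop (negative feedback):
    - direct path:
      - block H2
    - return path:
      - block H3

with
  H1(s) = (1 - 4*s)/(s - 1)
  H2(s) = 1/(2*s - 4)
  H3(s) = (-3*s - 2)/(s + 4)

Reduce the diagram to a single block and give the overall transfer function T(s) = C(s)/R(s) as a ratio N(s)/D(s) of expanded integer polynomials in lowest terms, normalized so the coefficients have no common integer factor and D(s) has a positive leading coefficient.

[1] apply the feedback formula to H2, H3 -> (s + 4)/(2*s^2 + s - 18)
[2] combine H1, [H2/(1+H2*H3)] in series; the result is T(s) itself (integer coefficients, no common factor, positive leading denominator coefficient)

Hence the answer: (-4*s^2 - 15*s + 4)/(2*s^3 - s^2 - 19*s + 18)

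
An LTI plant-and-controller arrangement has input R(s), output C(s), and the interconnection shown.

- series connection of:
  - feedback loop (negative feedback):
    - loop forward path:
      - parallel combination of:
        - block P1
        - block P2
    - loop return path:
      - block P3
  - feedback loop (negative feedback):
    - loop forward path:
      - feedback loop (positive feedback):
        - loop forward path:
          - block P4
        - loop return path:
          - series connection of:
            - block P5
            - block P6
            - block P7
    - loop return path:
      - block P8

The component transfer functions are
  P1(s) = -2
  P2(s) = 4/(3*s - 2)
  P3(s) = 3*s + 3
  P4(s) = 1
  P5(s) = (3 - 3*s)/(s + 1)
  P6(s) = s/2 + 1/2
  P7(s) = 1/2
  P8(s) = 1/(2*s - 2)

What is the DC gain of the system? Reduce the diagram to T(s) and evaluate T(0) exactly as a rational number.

Step 1 - add P1, P2 (parallel) gives (8 - 6*s)/(3*s - 2)
Step 2 - reduce the feedback loop with forward (P1+P2) and return P3 gives (6*s - 8)/(18*s^2 - 9*s - 22)
Step 3 - reduce the series chain P5, P6, P7 gives 3/4 - 3*s/4
Step 4 - close the feedback loop around P4, (P5*P6*P7) gives 4/(3*s + 1)
Step 5 - collapse the loop ([P4/(1-P4*(P5*P6*P7))] forward, P8 return) gives (4*s - 4)/(3*s^2 - 2*s + 1)
Step 6 - combine [(P1+P2)/(1+(P1+P2)*P3)], [[P4/(1-P4*(P5*P6*P7))]/(1+[P4/(1-P4*(P5*P6*P7))]*P8)] in series gives (24*s^2 - 56*s + 32)/(54*s^4 - 63*s^3 - 30*s^2 + 35*s - 22)
The step-6 result is T(s). Setting s = 0: T(0) = 32/(-22) = -16/11.

Final answer: -16/11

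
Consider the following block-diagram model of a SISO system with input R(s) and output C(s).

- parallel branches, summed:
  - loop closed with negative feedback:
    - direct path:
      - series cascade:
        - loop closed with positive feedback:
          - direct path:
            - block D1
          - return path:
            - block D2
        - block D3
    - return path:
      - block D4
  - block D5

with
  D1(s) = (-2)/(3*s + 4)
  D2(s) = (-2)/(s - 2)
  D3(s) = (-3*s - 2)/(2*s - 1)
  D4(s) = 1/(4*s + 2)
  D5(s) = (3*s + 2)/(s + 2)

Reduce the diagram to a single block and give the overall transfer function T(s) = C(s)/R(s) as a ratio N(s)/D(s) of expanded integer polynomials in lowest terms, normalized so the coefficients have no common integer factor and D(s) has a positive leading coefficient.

Answer: (18*s^5 + 6*s^4 - 73*s^3 - 73*s^2 - 18*s)/(6*s^5 + 8*s^4 - 32*s^3 - 49*s^2 + 2*s + 8)

Working:
1. apply the feedback formula to D1, D2 gives (4 - 2*s)/(3*s^2 - 2*s - 12)
2. series reduction of [D1/(1-D1*D2)], D3 gives (6*s^2 - 8*s - 8)/(6*s^3 - 7*s^2 - 22*s + 12)
3. apply the feedback formula to ([D1/(1-D1*D2)]*D3), D4 gives (6*s^3 - 5*s^2 - 12*s - 4)/(6*s^4 - 4*s^3 - 24*s^2 - s + 4)
4. reduce the parallel group [([D1/(1-D1*D2)]*D3)/(1+([D1/(1-D1*D2)]*D3)*D4)], D5; the result is T(s) itself (integer coefficients, no common factor, positive leading denominator coefficient)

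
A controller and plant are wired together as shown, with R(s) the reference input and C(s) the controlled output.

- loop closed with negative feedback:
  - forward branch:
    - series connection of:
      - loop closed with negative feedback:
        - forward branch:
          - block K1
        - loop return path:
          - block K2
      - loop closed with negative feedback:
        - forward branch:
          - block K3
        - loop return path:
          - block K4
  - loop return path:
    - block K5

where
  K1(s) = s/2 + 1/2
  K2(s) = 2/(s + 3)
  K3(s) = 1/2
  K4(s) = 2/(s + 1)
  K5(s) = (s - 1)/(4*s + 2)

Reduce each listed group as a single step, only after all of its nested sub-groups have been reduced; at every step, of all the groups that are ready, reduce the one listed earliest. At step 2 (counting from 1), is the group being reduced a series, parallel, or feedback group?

(1) collapse the loop (K1 forward, K2 return)
(2) close the feedback loop around K3, K4
(3) multiply [K1/(1+K1*K2)], [K3/(1+K3*K4)] (series)
(4) collapse the loop (([K1/(1+K1*K2)]*[K3/(1+K3*K4)]) forward, K5 return)
The group at step 2 is a feedback group.

Answer: feedback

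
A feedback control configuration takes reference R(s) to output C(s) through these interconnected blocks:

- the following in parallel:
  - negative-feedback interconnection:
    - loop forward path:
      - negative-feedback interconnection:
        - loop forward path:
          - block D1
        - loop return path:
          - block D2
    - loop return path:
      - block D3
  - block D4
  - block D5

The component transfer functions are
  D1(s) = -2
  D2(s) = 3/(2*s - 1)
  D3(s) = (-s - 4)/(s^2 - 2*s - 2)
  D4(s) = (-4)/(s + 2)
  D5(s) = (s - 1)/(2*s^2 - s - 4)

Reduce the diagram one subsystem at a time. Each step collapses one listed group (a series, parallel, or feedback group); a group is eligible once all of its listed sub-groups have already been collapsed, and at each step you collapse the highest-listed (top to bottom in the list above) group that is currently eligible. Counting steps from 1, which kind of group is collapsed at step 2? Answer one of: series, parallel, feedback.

1. feedback reduction of D1, D2
2. apply the feedback formula to [D1/(1+D1*D2)], D3
3. parallel reduction of [[D1/(1+D1*D2)]/(1+[D1/(1+D1*D2)]*D3)], D4, D5
Step 2: feedback.

Hence the answer: feedback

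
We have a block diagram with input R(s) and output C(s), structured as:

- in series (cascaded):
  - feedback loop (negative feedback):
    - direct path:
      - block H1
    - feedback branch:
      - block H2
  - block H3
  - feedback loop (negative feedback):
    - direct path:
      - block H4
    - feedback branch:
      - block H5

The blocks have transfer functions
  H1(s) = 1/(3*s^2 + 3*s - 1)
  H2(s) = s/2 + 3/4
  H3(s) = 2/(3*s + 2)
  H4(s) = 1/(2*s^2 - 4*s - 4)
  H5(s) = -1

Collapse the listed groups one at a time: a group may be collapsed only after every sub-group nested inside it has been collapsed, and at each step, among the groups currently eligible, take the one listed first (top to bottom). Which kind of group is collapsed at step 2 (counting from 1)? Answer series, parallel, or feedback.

[1] close the feedback loop around H1, H2
[2] apply the feedback formula to H4, H5
[3] cascade [H1/(1+H1*H2)], H3, [H4/(1+H4*H5)]
Step 2: feedback.

Final answer: feedback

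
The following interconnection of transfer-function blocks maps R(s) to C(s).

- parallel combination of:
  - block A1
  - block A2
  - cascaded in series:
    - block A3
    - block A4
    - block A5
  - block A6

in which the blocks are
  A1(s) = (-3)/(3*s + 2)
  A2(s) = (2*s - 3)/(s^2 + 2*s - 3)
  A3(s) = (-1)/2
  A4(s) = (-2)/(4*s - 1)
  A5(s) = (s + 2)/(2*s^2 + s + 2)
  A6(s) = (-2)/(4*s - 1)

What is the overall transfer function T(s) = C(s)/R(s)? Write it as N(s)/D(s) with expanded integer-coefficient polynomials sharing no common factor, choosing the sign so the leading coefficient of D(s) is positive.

Reducing step by step:

Step 1 - reduce the series chain A3, A4, A5 gives (s + 2)/(8*s^3 + 2*s^2 + 7*s - 2)
Step 2 - parallel reduction of A1, A2, (A3*A4*A5), A6: this yields T(s), and no further normalization is needed

Answer: (12*s^5 - 117*s^4 + 29*s^3 - 64*s^2 + 59*s + 6)/(24*s^6 + 70*s^5 - 3*s^4 - 8*s^3 - 63*s^2 - 32*s + 12)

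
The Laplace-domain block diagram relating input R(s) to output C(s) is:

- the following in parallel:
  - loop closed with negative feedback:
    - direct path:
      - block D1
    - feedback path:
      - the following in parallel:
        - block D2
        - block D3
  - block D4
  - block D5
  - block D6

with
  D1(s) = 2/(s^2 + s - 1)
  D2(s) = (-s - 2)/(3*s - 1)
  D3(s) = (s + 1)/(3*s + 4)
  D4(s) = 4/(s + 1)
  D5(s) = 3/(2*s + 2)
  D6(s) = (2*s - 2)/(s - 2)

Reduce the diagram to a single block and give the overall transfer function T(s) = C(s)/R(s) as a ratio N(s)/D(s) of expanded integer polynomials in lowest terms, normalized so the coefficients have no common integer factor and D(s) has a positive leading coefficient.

The answer is (36*s^6 + 171*s^5 - 16*s^4 - 628*s^3 - 395*s^2 + 544*s + 396)/(18*s^6 + 18*s^5 - 80*s^4 - 122*s^3 + 46*s^2 + 144*s + 56).

Reasoning:
Step 1: parallel reduction of D2, D3, giving (-8*s - 9)/(9*s^2 + 9*s - 4)
Step 2: close the feedback loop around D1, (D2+D3), giving (18*s^2 + 18*s - 8)/(9*s^4 + 18*s^3 - 4*s^2 - 29*s - 14)
Step 3: combine [D1/(1+D1*(D2+D3))], D4, D5, D6 in parallel; the result is T(s) itself (integer coefficients, no common factor, positive leading denominator coefficient)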